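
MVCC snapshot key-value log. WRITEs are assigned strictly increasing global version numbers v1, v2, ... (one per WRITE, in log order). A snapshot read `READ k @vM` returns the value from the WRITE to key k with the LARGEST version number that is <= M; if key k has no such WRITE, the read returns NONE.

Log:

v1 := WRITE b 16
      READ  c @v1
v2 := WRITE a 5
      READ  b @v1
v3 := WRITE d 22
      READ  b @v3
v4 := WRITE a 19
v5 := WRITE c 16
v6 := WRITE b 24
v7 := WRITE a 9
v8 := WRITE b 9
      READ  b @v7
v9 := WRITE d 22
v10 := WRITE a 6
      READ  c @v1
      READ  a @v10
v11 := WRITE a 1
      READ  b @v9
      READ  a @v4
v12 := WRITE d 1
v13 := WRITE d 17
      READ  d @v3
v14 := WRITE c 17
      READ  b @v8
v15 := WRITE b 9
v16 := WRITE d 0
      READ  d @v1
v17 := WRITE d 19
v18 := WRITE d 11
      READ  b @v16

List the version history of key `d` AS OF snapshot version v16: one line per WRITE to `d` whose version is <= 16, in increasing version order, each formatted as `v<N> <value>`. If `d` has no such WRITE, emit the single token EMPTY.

Answer: v3 22
v9 22
v12 1
v13 17
v16 0

Derivation:
Scan writes for key=d with version <= 16:
  v1 WRITE b 16 -> skip
  v2 WRITE a 5 -> skip
  v3 WRITE d 22 -> keep
  v4 WRITE a 19 -> skip
  v5 WRITE c 16 -> skip
  v6 WRITE b 24 -> skip
  v7 WRITE a 9 -> skip
  v8 WRITE b 9 -> skip
  v9 WRITE d 22 -> keep
  v10 WRITE a 6 -> skip
  v11 WRITE a 1 -> skip
  v12 WRITE d 1 -> keep
  v13 WRITE d 17 -> keep
  v14 WRITE c 17 -> skip
  v15 WRITE b 9 -> skip
  v16 WRITE d 0 -> keep
  v17 WRITE d 19 -> drop (> snap)
  v18 WRITE d 11 -> drop (> snap)
Collected: [(3, 22), (9, 22), (12, 1), (13, 17), (16, 0)]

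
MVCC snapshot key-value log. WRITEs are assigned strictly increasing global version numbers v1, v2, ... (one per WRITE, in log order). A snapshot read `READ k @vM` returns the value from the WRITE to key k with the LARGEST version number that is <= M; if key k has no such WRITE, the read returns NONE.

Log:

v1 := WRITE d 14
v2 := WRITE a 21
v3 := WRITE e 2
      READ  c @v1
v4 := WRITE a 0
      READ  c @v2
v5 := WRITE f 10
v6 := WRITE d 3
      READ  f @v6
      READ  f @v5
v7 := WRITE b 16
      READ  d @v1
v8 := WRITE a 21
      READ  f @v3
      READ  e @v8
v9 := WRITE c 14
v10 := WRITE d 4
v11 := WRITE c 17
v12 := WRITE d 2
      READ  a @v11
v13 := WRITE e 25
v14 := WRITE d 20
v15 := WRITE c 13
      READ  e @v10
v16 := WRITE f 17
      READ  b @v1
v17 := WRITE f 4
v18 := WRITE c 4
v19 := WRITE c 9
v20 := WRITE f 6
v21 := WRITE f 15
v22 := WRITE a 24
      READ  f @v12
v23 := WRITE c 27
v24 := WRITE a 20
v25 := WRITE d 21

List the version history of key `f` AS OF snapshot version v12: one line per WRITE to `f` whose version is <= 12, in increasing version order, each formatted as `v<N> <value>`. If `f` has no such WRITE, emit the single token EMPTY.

Scan writes for key=f with version <= 12:
  v1 WRITE d 14 -> skip
  v2 WRITE a 21 -> skip
  v3 WRITE e 2 -> skip
  v4 WRITE a 0 -> skip
  v5 WRITE f 10 -> keep
  v6 WRITE d 3 -> skip
  v7 WRITE b 16 -> skip
  v8 WRITE a 21 -> skip
  v9 WRITE c 14 -> skip
  v10 WRITE d 4 -> skip
  v11 WRITE c 17 -> skip
  v12 WRITE d 2 -> skip
  v13 WRITE e 25 -> skip
  v14 WRITE d 20 -> skip
  v15 WRITE c 13 -> skip
  v16 WRITE f 17 -> drop (> snap)
  v17 WRITE f 4 -> drop (> snap)
  v18 WRITE c 4 -> skip
  v19 WRITE c 9 -> skip
  v20 WRITE f 6 -> drop (> snap)
  v21 WRITE f 15 -> drop (> snap)
  v22 WRITE a 24 -> skip
  v23 WRITE c 27 -> skip
  v24 WRITE a 20 -> skip
  v25 WRITE d 21 -> skip
Collected: [(5, 10)]

Answer: v5 10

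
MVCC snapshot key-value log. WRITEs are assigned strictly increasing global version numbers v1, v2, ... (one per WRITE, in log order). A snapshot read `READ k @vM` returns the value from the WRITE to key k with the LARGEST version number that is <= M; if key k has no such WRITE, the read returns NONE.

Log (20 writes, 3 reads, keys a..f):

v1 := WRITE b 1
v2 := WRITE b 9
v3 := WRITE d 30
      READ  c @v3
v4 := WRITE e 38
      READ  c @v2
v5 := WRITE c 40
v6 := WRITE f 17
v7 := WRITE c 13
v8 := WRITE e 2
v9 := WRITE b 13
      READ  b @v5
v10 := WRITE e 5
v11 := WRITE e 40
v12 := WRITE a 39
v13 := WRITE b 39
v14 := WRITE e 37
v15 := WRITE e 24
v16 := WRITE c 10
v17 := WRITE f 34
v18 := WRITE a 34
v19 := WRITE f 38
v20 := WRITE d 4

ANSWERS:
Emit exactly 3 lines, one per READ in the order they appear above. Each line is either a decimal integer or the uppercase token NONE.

v1: WRITE b=1  (b history now [(1, 1)])
v2: WRITE b=9  (b history now [(1, 1), (2, 9)])
v3: WRITE d=30  (d history now [(3, 30)])
READ c @v3: history=[] -> no version <= 3 -> NONE
v4: WRITE e=38  (e history now [(4, 38)])
READ c @v2: history=[] -> no version <= 2 -> NONE
v5: WRITE c=40  (c history now [(5, 40)])
v6: WRITE f=17  (f history now [(6, 17)])
v7: WRITE c=13  (c history now [(5, 40), (7, 13)])
v8: WRITE e=2  (e history now [(4, 38), (8, 2)])
v9: WRITE b=13  (b history now [(1, 1), (2, 9), (9, 13)])
READ b @v5: history=[(1, 1), (2, 9), (9, 13)] -> pick v2 -> 9
v10: WRITE e=5  (e history now [(4, 38), (8, 2), (10, 5)])
v11: WRITE e=40  (e history now [(4, 38), (8, 2), (10, 5), (11, 40)])
v12: WRITE a=39  (a history now [(12, 39)])
v13: WRITE b=39  (b history now [(1, 1), (2, 9), (9, 13), (13, 39)])
v14: WRITE e=37  (e history now [(4, 38), (8, 2), (10, 5), (11, 40), (14, 37)])
v15: WRITE e=24  (e history now [(4, 38), (8, 2), (10, 5), (11, 40), (14, 37), (15, 24)])
v16: WRITE c=10  (c history now [(5, 40), (7, 13), (16, 10)])
v17: WRITE f=34  (f history now [(6, 17), (17, 34)])
v18: WRITE a=34  (a history now [(12, 39), (18, 34)])
v19: WRITE f=38  (f history now [(6, 17), (17, 34), (19, 38)])
v20: WRITE d=4  (d history now [(3, 30), (20, 4)])

Answer: NONE
NONE
9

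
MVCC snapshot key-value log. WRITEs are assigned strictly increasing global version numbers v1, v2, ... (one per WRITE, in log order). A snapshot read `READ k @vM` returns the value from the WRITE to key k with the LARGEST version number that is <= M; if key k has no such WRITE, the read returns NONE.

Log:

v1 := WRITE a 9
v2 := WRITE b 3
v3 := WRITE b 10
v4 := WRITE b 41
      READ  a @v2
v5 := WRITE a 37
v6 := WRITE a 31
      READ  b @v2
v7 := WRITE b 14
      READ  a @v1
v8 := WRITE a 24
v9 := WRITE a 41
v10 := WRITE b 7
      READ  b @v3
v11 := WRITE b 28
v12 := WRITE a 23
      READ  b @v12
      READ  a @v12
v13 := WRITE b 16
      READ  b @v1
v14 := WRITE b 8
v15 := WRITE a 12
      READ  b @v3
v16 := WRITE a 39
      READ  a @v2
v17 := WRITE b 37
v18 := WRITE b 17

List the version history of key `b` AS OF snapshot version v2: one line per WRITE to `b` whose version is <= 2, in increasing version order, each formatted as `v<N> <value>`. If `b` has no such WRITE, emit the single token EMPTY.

Scan writes for key=b with version <= 2:
  v1 WRITE a 9 -> skip
  v2 WRITE b 3 -> keep
  v3 WRITE b 10 -> drop (> snap)
  v4 WRITE b 41 -> drop (> snap)
  v5 WRITE a 37 -> skip
  v6 WRITE a 31 -> skip
  v7 WRITE b 14 -> drop (> snap)
  v8 WRITE a 24 -> skip
  v9 WRITE a 41 -> skip
  v10 WRITE b 7 -> drop (> snap)
  v11 WRITE b 28 -> drop (> snap)
  v12 WRITE a 23 -> skip
  v13 WRITE b 16 -> drop (> snap)
  v14 WRITE b 8 -> drop (> snap)
  v15 WRITE a 12 -> skip
  v16 WRITE a 39 -> skip
  v17 WRITE b 37 -> drop (> snap)
  v18 WRITE b 17 -> drop (> snap)
Collected: [(2, 3)]

Answer: v2 3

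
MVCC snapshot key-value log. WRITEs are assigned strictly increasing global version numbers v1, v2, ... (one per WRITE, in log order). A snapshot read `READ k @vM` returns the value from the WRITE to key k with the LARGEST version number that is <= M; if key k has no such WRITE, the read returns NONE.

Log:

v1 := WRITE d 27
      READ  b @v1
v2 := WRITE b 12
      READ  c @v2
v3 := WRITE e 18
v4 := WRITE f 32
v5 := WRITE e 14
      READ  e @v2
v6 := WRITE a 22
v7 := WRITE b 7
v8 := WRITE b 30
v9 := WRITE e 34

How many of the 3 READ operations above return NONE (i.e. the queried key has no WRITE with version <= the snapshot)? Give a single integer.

Answer: 3

Derivation:
v1: WRITE d=27  (d history now [(1, 27)])
READ b @v1: history=[] -> no version <= 1 -> NONE
v2: WRITE b=12  (b history now [(2, 12)])
READ c @v2: history=[] -> no version <= 2 -> NONE
v3: WRITE e=18  (e history now [(3, 18)])
v4: WRITE f=32  (f history now [(4, 32)])
v5: WRITE e=14  (e history now [(3, 18), (5, 14)])
READ e @v2: history=[(3, 18), (5, 14)] -> no version <= 2 -> NONE
v6: WRITE a=22  (a history now [(6, 22)])
v7: WRITE b=7  (b history now [(2, 12), (7, 7)])
v8: WRITE b=30  (b history now [(2, 12), (7, 7), (8, 30)])
v9: WRITE e=34  (e history now [(3, 18), (5, 14), (9, 34)])
Read results in order: ['NONE', 'NONE', 'NONE']
NONE count = 3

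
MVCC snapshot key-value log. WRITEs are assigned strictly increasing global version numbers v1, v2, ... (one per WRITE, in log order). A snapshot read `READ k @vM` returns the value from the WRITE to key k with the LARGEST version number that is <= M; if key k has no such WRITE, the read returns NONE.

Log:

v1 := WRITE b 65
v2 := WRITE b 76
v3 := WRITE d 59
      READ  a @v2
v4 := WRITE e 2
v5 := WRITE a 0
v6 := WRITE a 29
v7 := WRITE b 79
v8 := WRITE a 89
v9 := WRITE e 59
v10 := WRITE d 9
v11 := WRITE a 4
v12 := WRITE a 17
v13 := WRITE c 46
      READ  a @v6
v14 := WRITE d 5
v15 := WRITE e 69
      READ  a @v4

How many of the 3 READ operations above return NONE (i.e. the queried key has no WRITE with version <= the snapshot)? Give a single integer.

v1: WRITE b=65  (b history now [(1, 65)])
v2: WRITE b=76  (b history now [(1, 65), (2, 76)])
v3: WRITE d=59  (d history now [(3, 59)])
READ a @v2: history=[] -> no version <= 2 -> NONE
v4: WRITE e=2  (e history now [(4, 2)])
v5: WRITE a=0  (a history now [(5, 0)])
v6: WRITE a=29  (a history now [(5, 0), (6, 29)])
v7: WRITE b=79  (b history now [(1, 65), (2, 76), (7, 79)])
v8: WRITE a=89  (a history now [(5, 0), (6, 29), (8, 89)])
v9: WRITE e=59  (e history now [(4, 2), (9, 59)])
v10: WRITE d=9  (d history now [(3, 59), (10, 9)])
v11: WRITE a=4  (a history now [(5, 0), (6, 29), (8, 89), (11, 4)])
v12: WRITE a=17  (a history now [(5, 0), (6, 29), (8, 89), (11, 4), (12, 17)])
v13: WRITE c=46  (c history now [(13, 46)])
READ a @v6: history=[(5, 0), (6, 29), (8, 89), (11, 4), (12, 17)] -> pick v6 -> 29
v14: WRITE d=5  (d history now [(3, 59), (10, 9), (14, 5)])
v15: WRITE e=69  (e history now [(4, 2), (9, 59), (15, 69)])
READ a @v4: history=[(5, 0), (6, 29), (8, 89), (11, 4), (12, 17)] -> no version <= 4 -> NONE
Read results in order: ['NONE', '29', 'NONE']
NONE count = 2

Answer: 2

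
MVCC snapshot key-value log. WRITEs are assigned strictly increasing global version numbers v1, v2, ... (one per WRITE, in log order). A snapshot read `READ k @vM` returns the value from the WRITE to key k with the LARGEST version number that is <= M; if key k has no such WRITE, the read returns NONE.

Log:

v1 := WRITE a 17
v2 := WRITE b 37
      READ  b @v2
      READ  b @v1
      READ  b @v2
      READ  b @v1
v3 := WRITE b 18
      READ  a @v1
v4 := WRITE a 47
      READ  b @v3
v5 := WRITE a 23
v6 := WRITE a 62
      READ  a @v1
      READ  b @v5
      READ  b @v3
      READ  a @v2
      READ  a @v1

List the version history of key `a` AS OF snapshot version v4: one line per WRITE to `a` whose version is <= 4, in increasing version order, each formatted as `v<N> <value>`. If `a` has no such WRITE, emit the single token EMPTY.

Scan writes for key=a with version <= 4:
  v1 WRITE a 17 -> keep
  v2 WRITE b 37 -> skip
  v3 WRITE b 18 -> skip
  v4 WRITE a 47 -> keep
  v5 WRITE a 23 -> drop (> snap)
  v6 WRITE a 62 -> drop (> snap)
Collected: [(1, 17), (4, 47)]

Answer: v1 17
v4 47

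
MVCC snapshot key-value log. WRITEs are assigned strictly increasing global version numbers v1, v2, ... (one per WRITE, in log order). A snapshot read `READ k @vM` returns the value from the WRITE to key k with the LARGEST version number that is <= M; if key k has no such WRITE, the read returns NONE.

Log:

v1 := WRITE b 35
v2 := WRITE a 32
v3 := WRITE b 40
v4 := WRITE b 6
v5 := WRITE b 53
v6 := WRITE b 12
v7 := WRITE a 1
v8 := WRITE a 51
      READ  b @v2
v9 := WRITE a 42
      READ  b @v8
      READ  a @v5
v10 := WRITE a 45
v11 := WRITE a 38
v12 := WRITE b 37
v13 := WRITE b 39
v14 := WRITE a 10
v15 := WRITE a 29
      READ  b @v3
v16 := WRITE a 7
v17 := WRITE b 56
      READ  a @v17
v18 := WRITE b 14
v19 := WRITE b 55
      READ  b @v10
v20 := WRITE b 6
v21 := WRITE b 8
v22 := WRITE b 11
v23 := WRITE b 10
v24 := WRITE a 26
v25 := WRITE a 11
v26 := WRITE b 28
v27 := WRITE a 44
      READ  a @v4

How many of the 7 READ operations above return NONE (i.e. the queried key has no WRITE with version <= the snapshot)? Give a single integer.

Answer: 0

Derivation:
v1: WRITE b=35  (b history now [(1, 35)])
v2: WRITE a=32  (a history now [(2, 32)])
v3: WRITE b=40  (b history now [(1, 35), (3, 40)])
v4: WRITE b=6  (b history now [(1, 35), (3, 40), (4, 6)])
v5: WRITE b=53  (b history now [(1, 35), (3, 40), (4, 6), (5, 53)])
v6: WRITE b=12  (b history now [(1, 35), (3, 40), (4, 6), (5, 53), (6, 12)])
v7: WRITE a=1  (a history now [(2, 32), (7, 1)])
v8: WRITE a=51  (a history now [(2, 32), (7, 1), (8, 51)])
READ b @v2: history=[(1, 35), (3, 40), (4, 6), (5, 53), (6, 12)] -> pick v1 -> 35
v9: WRITE a=42  (a history now [(2, 32), (7, 1), (8, 51), (9, 42)])
READ b @v8: history=[(1, 35), (3, 40), (4, 6), (5, 53), (6, 12)] -> pick v6 -> 12
READ a @v5: history=[(2, 32), (7, 1), (8, 51), (9, 42)] -> pick v2 -> 32
v10: WRITE a=45  (a history now [(2, 32), (7, 1), (8, 51), (9, 42), (10, 45)])
v11: WRITE a=38  (a history now [(2, 32), (7, 1), (8, 51), (9, 42), (10, 45), (11, 38)])
v12: WRITE b=37  (b history now [(1, 35), (3, 40), (4, 6), (5, 53), (6, 12), (12, 37)])
v13: WRITE b=39  (b history now [(1, 35), (3, 40), (4, 6), (5, 53), (6, 12), (12, 37), (13, 39)])
v14: WRITE a=10  (a history now [(2, 32), (7, 1), (8, 51), (9, 42), (10, 45), (11, 38), (14, 10)])
v15: WRITE a=29  (a history now [(2, 32), (7, 1), (8, 51), (9, 42), (10, 45), (11, 38), (14, 10), (15, 29)])
READ b @v3: history=[(1, 35), (3, 40), (4, 6), (5, 53), (6, 12), (12, 37), (13, 39)] -> pick v3 -> 40
v16: WRITE a=7  (a history now [(2, 32), (7, 1), (8, 51), (9, 42), (10, 45), (11, 38), (14, 10), (15, 29), (16, 7)])
v17: WRITE b=56  (b history now [(1, 35), (3, 40), (4, 6), (5, 53), (6, 12), (12, 37), (13, 39), (17, 56)])
READ a @v17: history=[(2, 32), (7, 1), (8, 51), (9, 42), (10, 45), (11, 38), (14, 10), (15, 29), (16, 7)] -> pick v16 -> 7
v18: WRITE b=14  (b history now [(1, 35), (3, 40), (4, 6), (5, 53), (6, 12), (12, 37), (13, 39), (17, 56), (18, 14)])
v19: WRITE b=55  (b history now [(1, 35), (3, 40), (4, 6), (5, 53), (6, 12), (12, 37), (13, 39), (17, 56), (18, 14), (19, 55)])
READ b @v10: history=[(1, 35), (3, 40), (4, 6), (5, 53), (6, 12), (12, 37), (13, 39), (17, 56), (18, 14), (19, 55)] -> pick v6 -> 12
v20: WRITE b=6  (b history now [(1, 35), (3, 40), (4, 6), (5, 53), (6, 12), (12, 37), (13, 39), (17, 56), (18, 14), (19, 55), (20, 6)])
v21: WRITE b=8  (b history now [(1, 35), (3, 40), (4, 6), (5, 53), (6, 12), (12, 37), (13, 39), (17, 56), (18, 14), (19, 55), (20, 6), (21, 8)])
v22: WRITE b=11  (b history now [(1, 35), (3, 40), (4, 6), (5, 53), (6, 12), (12, 37), (13, 39), (17, 56), (18, 14), (19, 55), (20, 6), (21, 8), (22, 11)])
v23: WRITE b=10  (b history now [(1, 35), (3, 40), (4, 6), (5, 53), (6, 12), (12, 37), (13, 39), (17, 56), (18, 14), (19, 55), (20, 6), (21, 8), (22, 11), (23, 10)])
v24: WRITE a=26  (a history now [(2, 32), (7, 1), (8, 51), (9, 42), (10, 45), (11, 38), (14, 10), (15, 29), (16, 7), (24, 26)])
v25: WRITE a=11  (a history now [(2, 32), (7, 1), (8, 51), (9, 42), (10, 45), (11, 38), (14, 10), (15, 29), (16, 7), (24, 26), (25, 11)])
v26: WRITE b=28  (b history now [(1, 35), (3, 40), (4, 6), (5, 53), (6, 12), (12, 37), (13, 39), (17, 56), (18, 14), (19, 55), (20, 6), (21, 8), (22, 11), (23, 10), (26, 28)])
v27: WRITE a=44  (a history now [(2, 32), (7, 1), (8, 51), (9, 42), (10, 45), (11, 38), (14, 10), (15, 29), (16, 7), (24, 26), (25, 11), (27, 44)])
READ a @v4: history=[(2, 32), (7, 1), (8, 51), (9, 42), (10, 45), (11, 38), (14, 10), (15, 29), (16, 7), (24, 26), (25, 11), (27, 44)] -> pick v2 -> 32
Read results in order: ['35', '12', '32', '40', '7', '12', '32']
NONE count = 0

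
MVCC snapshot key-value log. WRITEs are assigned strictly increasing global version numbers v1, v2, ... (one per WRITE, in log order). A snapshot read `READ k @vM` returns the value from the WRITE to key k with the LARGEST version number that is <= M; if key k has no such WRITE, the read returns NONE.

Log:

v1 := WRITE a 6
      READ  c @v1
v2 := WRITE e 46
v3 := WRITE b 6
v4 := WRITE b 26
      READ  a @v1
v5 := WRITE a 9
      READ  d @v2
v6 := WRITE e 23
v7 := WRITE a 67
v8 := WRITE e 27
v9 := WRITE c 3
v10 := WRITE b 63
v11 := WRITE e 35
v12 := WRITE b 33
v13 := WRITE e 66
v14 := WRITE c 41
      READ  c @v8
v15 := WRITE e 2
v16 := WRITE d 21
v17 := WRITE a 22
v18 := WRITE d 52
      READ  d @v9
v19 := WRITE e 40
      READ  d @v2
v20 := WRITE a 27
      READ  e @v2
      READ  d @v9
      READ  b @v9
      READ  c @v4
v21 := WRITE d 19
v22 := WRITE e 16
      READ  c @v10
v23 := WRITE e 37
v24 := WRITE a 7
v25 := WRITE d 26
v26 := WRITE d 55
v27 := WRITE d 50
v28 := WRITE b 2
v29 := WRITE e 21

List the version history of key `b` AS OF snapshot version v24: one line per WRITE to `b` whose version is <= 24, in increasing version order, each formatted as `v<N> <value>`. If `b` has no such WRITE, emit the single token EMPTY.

Scan writes for key=b with version <= 24:
  v1 WRITE a 6 -> skip
  v2 WRITE e 46 -> skip
  v3 WRITE b 6 -> keep
  v4 WRITE b 26 -> keep
  v5 WRITE a 9 -> skip
  v6 WRITE e 23 -> skip
  v7 WRITE a 67 -> skip
  v8 WRITE e 27 -> skip
  v9 WRITE c 3 -> skip
  v10 WRITE b 63 -> keep
  v11 WRITE e 35 -> skip
  v12 WRITE b 33 -> keep
  v13 WRITE e 66 -> skip
  v14 WRITE c 41 -> skip
  v15 WRITE e 2 -> skip
  v16 WRITE d 21 -> skip
  v17 WRITE a 22 -> skip
  v18 WRITE d 52 -> skip
  v19 WRITE e 40 -> skip
  v20 WRITE a 27 -> skip
  v21 WRITE d 19 -> skip
  v22 WRITE e 16 -> skip
  v23 WRITE e 37 -> skip
  v24 WRITE a 7 -> skip
  v25 WRITE d 26 -> skip
  v26 WRITE d 55 -> skip
  v27 WRITE d 50 -> skip
  v28 WRITE b 2 -> drop (> snap)
  v29 WRITE e 21 -> skip
Collected: [(3, 6), (4, 26), (10, 63), (12, 33)]

Answer: v3 6
v4 26
v10 63
v12 33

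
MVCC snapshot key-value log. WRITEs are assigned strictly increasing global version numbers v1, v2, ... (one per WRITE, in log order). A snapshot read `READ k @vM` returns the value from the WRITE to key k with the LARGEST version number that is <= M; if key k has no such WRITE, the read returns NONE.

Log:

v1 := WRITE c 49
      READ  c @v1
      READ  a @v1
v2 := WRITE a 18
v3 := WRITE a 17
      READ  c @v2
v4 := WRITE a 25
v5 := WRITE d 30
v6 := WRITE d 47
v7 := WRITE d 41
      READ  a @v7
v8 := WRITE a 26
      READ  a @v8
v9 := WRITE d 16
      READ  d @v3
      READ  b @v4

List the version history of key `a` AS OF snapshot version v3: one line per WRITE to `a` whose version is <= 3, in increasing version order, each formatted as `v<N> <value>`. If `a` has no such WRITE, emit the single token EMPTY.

Answer: v2 18
v3 17

Derivation:
Scan writes for key=a with version <= 3:
  v1 WRITE c 49 -> skip
  v2 WRITE a 18 -> keep
  v3 WRITE a 17 -> keep
  v4 WRITE a 25 -> drop (> snap)
  v5 WRITE d 30 -> skip
  v6 WRITE d 47 -> skip
  v7 WRITE d 41 -> skip
  v8 WRITE a 26 -> drop (> snap)
  v9 WRITE d 16 -> skip
Collected: [(2, 18), (3, 17)]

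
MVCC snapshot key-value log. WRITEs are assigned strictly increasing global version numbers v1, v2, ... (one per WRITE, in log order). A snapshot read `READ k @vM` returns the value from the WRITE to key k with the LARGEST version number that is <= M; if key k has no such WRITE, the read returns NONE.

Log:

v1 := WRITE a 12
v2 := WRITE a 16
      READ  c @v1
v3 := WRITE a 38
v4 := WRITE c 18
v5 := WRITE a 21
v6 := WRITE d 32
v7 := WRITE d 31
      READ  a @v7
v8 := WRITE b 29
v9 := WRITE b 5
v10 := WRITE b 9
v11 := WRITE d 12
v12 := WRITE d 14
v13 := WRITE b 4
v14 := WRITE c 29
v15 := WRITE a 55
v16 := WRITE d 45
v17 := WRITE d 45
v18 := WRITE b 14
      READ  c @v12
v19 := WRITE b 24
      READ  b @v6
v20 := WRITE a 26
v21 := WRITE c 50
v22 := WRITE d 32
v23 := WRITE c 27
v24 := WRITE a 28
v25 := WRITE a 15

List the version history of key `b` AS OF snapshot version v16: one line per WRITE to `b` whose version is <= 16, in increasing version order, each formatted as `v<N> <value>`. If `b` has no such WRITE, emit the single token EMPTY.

Scan writes for key=b with version <= 16:
  v1 WRITE a 12 -> skip
  v2 WRITE a 16 -> skip
  v3 WRITE a 38 -> skip
  v4 WRITE c 18 -> skip
  v5 WRITE a 21 -> skip
  v6 WRITE d 32 -> skip
  v7 WRITE d 31 -> skip
  v8 WRITE b 29 -> keep
  v9 WRITE b 5 -> keep
  v10 WRITE b 9 -> keep
  v11 WRITE d 12 -> skip
  v12 WRITE d 14 -> skip
  v13 WRITE b 4 -> keep
  v14 WRITE c 29 -> skip
  v15 WRITE a 55 -> skip
  v16 WRITE d 45 -> skip
  v17 WRITE d 45 -> skip
  v18 WRITE b 14 -> drop (> snap)
  v19 WRITE b 24 -> drop (> snap)
  v20 WRITE a 26 -> skip
  v21 WRITE c 50 -> skip
  v22 WRITE d 32 -> skip
  v23 WRITE c 27 -> skip
  v24 WRITE a 28 -> skip
  v25 WRITE a 15 -> skip
Collected: [(8, 29), (9, 5), (10, 9), (13, 4)]

Answer: v8 29
v9 5
v10 9
v13 4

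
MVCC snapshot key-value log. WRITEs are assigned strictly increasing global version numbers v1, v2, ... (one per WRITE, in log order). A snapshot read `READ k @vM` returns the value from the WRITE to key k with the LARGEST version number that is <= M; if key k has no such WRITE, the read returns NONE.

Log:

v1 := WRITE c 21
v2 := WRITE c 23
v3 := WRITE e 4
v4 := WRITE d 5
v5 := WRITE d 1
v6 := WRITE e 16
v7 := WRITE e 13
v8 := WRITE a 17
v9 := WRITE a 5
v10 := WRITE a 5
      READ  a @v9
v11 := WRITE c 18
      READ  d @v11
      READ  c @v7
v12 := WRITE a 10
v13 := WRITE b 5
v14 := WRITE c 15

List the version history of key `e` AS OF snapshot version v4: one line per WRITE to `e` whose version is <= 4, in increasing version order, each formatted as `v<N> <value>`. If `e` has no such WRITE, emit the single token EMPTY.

Answer: v3 4

Derivation:
Scan writes for key=e with version <= 4:
  v1 WRITE c 21 -> skip
  v2 WRITE c 23 -> skip
  v3 WRITE e 4 -> keep
  v4 WRITE d 5 -> skip
  v5 WRITE d 1 -> skip
  v6 WRITE e 16 -> drop (> snap)
  v7 WRITE e 13 -> drop (> snap)
  v8 WRITE a 17 -> skip
  v9 WRITE a 5 -> skip
  v10 WRITE a 5 -> skip
  v11 WRITE c 18 -> skip
  v12 WRITE a 10 -> skip
  v13 WRITE b 5 -> skip
  v14 WRITE c 15 -> skip
Collected: [(3, 4)]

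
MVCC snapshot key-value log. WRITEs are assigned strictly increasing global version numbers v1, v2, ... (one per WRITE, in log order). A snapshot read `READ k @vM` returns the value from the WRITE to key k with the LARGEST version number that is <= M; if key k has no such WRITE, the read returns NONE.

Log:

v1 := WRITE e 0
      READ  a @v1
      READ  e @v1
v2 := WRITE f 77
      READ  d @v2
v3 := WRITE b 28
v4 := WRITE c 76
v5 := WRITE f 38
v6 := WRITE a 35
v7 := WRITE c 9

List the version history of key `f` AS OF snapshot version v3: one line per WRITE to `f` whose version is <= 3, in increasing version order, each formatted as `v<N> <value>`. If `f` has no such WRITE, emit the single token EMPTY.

Scan writes for key=f with version <= 3:
  v1 WRITE e 0 -> skip
  v2 WRITE f 77 -> keep
  v3 WRITE b 28 -> skip
  v4 WRITE c 76 -> skip
  v5 WRITE f 38 -> drop (> snap)
  v6 WRITE a 35 -> skip
  v7 WRITE c 9 -> skip
Collected: [(2, 77)]

Answer: v2 77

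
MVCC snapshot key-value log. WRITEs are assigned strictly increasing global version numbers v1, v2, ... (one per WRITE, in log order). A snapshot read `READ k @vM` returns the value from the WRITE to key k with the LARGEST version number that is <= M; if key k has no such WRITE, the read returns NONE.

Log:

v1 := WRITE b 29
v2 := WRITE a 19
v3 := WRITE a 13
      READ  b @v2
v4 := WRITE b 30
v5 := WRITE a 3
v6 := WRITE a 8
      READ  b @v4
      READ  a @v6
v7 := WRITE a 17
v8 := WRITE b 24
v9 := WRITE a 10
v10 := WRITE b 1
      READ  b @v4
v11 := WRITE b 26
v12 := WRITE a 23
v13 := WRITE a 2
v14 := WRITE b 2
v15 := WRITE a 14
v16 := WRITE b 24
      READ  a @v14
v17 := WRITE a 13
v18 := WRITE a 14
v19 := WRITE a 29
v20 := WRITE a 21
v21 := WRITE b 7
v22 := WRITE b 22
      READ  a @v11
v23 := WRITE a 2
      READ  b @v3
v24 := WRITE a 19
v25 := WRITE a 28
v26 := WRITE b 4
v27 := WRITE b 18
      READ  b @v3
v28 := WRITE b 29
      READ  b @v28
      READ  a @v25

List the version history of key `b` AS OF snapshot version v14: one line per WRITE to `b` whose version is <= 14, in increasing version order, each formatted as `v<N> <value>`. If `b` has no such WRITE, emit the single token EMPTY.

Answer: v1 29
v4 30
v8 24
v10 1
v11 26
v14 2

Derivation:
Scan writes for key=b with version <= 14:
  v1 WRITE b 29 -> keep
  v2 WRITE a 19 -> skip
  v3 WRITE a 13 -> skip
  v4 WRITE b 30 -> keep
  v5 WRITE a 3 -> skip
  v6 WRITE a 8 -> skip
  v7 WRITE a 17 -> skip
  v8 WRITE b 24 -> keep
  v9 WRITE a 10 -> skip
  v10 WRITE b 1 -> keep
  v11 WRITE b 26 -> keep
  v12 WRITE a 23 -> skip
  v13 WRITE a 2 -> skip
  v14 WRITE b 2 -> keep
  v15 WRITE a 14 -> skip
  v16 WRITE b 24 -> drop (> snap)
  v17 WRITE a 13 -> skip
  v18 WRITE a 14 -> skip
  v19 WRITE a 29 -> skip
  v20 WRITE a 21 -> skip
  v21 WRITE b 7 -> drop (> snap)
  v22 WRITE b 22 -> drop (> snap)
  v23 WRITE a 2 -> skip
  v24 WRITE a 19 -> skip
  v25 WRITE a 28 -> skip
  v26 WRITE b 4 -> drop (> snap)
  v27 WRITE b 18 -> drop (> snap)
  v28 WRITE b 29 -> drop (> snap)
Collected: [(1, 29), (4, 30), (8, 24), (10, 1), (11, 26), (14, 2)]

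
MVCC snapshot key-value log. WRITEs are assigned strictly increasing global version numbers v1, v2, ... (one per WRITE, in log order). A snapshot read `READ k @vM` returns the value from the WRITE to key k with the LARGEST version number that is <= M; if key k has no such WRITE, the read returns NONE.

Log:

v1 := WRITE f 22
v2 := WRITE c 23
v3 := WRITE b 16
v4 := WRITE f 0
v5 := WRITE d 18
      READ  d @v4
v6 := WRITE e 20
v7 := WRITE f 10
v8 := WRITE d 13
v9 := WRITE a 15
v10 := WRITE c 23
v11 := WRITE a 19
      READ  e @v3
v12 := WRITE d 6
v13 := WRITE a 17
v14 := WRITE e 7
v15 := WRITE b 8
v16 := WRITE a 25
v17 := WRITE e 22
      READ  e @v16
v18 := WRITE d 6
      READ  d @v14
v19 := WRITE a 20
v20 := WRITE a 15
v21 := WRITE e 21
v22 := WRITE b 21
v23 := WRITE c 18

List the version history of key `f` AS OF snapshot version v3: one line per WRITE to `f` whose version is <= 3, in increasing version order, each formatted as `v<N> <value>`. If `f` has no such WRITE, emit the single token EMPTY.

Answer: v1 22

Derivation:
Scan writes for key=f with version <= 3:
  v1 WRITE f 22 -> keep
  v2 WRITE c 23 -> skip
  v3 WRITE b 16 -> skip
  v4 WRITE f 0 -> drop (> snap)
  v5 WRITE d 18 -> skip
  v6 WRITE e 20 -> skip
  v7 WRITE f 10 -> drop (> snap)
  v8 WRITE d 13 -> skip
  v9 WRITE a 15 -> skip
  v10 WRITE c 23 -> skip
  v11 WRITE a 19 -> skip
  v12 WRITE d 6 -> skip
  v13 WRITE a 17 -> skip
  v14 WRITE e 7 -> skip
  v15 WRITE b 8 -> skip
  v16 WRITE a 25 -> skip
  v17 WRITE e 22 -> skip
  v18 WRITE d 6 -> skip
  v19 WRITE a 20 -> skip
  v20 WRITE a 15 -> skip
  v21 WRITE e 21 -> skip
  v22 WRITE b 21 -> skip
  v23 WRITE c 18 -> skip
Collected: [(1, 22)]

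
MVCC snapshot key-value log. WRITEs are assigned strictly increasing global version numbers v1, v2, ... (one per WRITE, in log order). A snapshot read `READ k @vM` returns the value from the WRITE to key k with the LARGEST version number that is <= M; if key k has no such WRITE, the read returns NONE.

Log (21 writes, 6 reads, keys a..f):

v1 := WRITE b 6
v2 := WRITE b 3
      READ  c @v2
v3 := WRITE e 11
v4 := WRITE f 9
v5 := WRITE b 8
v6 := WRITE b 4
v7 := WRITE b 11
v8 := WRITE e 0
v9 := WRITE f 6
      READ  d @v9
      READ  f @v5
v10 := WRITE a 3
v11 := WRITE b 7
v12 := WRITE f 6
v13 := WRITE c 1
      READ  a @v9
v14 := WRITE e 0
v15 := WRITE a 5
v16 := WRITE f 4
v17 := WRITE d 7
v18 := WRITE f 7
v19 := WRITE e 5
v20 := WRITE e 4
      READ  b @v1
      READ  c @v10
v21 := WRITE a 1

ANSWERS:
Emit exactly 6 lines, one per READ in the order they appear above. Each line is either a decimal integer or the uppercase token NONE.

Answer: NONE
NONE
9
NONE
6
NONE

Derivation:
v1: WRITE b=6  (b history now [(1, 6)])
v2: WRITE b=3  (b history now [(1, 6), (2, 3)])
READ c @v2: history=[] -> no version <= 2 -> NONE
v3: WRITE e=11  (e history now [(3, 11)])
v4: WRITE f=9  (f history now [(4, 9)])
v5: WRITE b=8  (b history now [(1, 6), (2, 3), (5, 8)])
v6: WRITE b=4  (b history now [(1, 6), (2, 3), (5, 8), (6, 4)])
v7: WRITE b=11  (b history now [(1, 6), (2, 3), (5, 8), (6, 4), (7, 11)])
v8: WRITE e=0  (e history now [(3, 11), (8, 0)])
v9: WRITE f=6  (f history now [(4, 9), (9, 6)])
READ d @v9: history=[] -> no version <= 9 -> NONE
READ f @v5: history=[(4, 9), (9, 6)] -> pick v4 -> 9
v10: WRITE a=3  (a history now [(10, 3)])
v11: WRITE b=7  (b history now [(1, 6), (2, 3), (5, 8), (6, 4), (7, 11), (11, 7)])
v12: WRITE f=6  (f history now [(4, 9), (9, 6), (12, 6)])
v13: WRITE c=1  (c history now [(13, 1)])
READ a @v9: history=[(10, 3)] -> no version <= 9 -> NONE
v14: WRITE e=0  (e history now [(3, 11), (8, 0), (14, 0)])
v15: WRITE a=5  (a history now [(10, 3), (15, 5)])
v16: WRITE f=4  (f history now [(4, 9), (9, 6), (12, 6), (16, 4)])
v17: WRITE d=7  (d history now [(17, 7)])
v18: WRITE f=7  (f history now [(4, 9), (9, 6), (12, 6), (16, 4), (18, 7)])
v19: WRITE e=5  (e history now [(3, 11), (8, 0), (14, 0), (19, 5)])
v20: WRITE e=4  (e history now [(3, 11), (8, 0), (14, 0), (19, 5), (20, 4)])
READ b @v1: history=[(1, 6), (2, 3), (5, 8), (6, 4), (7, 11), (11, 7)] -> pick v1 -> 6
READ c @v10: history=[(13, 1)] -> no version <= 10 -> NONE
v21: WRITE a=1  (a history now [(10, 3), (15, 5), (21, 1)])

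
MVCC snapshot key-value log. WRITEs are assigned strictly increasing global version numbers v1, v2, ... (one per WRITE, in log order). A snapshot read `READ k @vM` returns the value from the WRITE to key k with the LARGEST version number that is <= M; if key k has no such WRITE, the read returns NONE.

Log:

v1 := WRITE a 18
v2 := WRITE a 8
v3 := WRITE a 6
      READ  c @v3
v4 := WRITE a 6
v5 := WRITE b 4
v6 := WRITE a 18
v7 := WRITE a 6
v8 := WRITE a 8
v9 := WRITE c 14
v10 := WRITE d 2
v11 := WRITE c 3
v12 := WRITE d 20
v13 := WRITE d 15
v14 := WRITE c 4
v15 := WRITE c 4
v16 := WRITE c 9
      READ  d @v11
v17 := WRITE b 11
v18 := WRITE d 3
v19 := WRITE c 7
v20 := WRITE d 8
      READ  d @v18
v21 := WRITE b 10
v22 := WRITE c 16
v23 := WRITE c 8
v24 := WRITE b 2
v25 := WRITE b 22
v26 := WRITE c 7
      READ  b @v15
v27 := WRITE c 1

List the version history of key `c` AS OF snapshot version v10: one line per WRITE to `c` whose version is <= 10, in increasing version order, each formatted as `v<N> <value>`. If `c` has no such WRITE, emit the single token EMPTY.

Answer: v9 14

Derivation:
Scan writes for key=c with version <= 10:
  v1 WRITE a 18 -> skip
  v2 WRITE a 8 -> skip
  v3 WRITE a 6 -> skip
  v4 WRITE a 6 -> skip
  v5 WRITE b 4 -> skip
  v6 WRITE a 18 -> skip
  v7 WRITE a 6 -> skip
  v8 WRITE a 8 -> skip
  v9 WRITE c 14 -> keep
  v10 WRITE d 2 -> skip
  v11 WRITE c 3 -> drop (> snap)
  v12 WRITE d 20 -> skip
  v13 WRITE d 15 -> skip
  v14 WRITE c 4 -> drop (> snap)
  v15 WRITE c 4 -> drop (> snap)
  v16 WRITE c 9 -> drop (> snap)
  v17 WRITE b 11 -> skip
  v18 WRITE d 3 -> skip
  v19 WRITE c 7 -> drop (> snap)
  v20 WRITE d 8 -> skip
  v21 WRITE b 10 -> skip
  v22 WRITE c 16 -> drop (> snap)
  v23 WRITE c 8 -> drop (> snap)
  v24 WRITE b 2 -> skip
  v25 WRITE b 22 -> skip
  v26 WRITE c 7 -> drop (> snap)
  v27 WRITE c 1 -> drop (> snap)
Collected: [(9, 14)]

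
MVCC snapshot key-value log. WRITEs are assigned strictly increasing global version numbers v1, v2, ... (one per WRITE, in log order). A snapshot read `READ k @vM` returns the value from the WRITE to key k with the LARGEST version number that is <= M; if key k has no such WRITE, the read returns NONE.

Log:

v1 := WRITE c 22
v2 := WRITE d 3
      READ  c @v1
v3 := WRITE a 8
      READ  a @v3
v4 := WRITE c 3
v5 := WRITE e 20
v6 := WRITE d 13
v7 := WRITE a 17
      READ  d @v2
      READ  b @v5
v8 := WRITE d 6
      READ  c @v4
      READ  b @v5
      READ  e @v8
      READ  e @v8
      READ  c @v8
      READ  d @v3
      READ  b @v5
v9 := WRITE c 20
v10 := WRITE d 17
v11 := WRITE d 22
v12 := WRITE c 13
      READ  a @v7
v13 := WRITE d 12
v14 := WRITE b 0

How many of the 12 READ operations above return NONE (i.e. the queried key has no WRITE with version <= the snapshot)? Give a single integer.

v1: WRITE c=22  (c history now [(1, 22)])
v2: WRITE d=3  (d history now [(2, 3)])
READ c @v1: history=[(1, 22)] -> pick v1 -> 22
v3: WRITE a=8  (a history now [(3, 8)])
READ a @v3: history=[(3, 8)] -> pick v3 -> 8
v4: WRITE c=3  (c history now [(1, 22), (4, 3)])
v5: WRITE e=20  (e history now [(5, 20)])
v6: WRITE d=13  (d history now [(2, 3), (6, 13)])
v7: WRITE a=17  (a history now [(3, 8), (7, 17)])
READ d @v2: history=[(2, 3), (6, 13)] -> pick v2 -> 3
READ b @v5: history=[] -> no version <= 5 -> NONE
v8: WRITE d=6  (d history now [(2, 3), (6, 13), (8, 6)])
READ c @v4: history=[(1, 22), (4, 3)] -> pick v4 -> 3
READ b @v5: history=[] -> no version <= 5 -> NONE
READ e @v8: history=[(5, 20)] -> pick v5 -> 20
READ e @v8: history=[(5, 20)] -> pick v5 -> 20
READ c @v8: history=[(1, 22), (4, 3)] -> pick v4 -> 3
READ d @v3: history=[(2, 3), (6, 13), (8, 6)] -> pick v2 -> 3
READ b @v5: history=[] -> no version <= 5 -> NONE
v9: WRITE c=20  (c history now [(1, 22), (4, 3), (9, 20)])
v10: WRITE d=17  (d history now [(2, 3), (6, 13), (8, 6), (10, 17)])
v11: WRITE d=22  (d history now [(2, 3), (6, 13), (8, 6), (10, 17), (11, 22)])
v12: WRITE c=13  (c history now [(1, 22), (4, 3), (9, 20), (12, 13)])
READ a @v7: history=[(3, 8), (7, 17)] -> pick v7 -> 17
v13: WRITE d=12  (d history now [(2, 3), (6, 13), (8, 6), (10, 17), (11, 22), (13, 12)])
v14: WRITE b=0  (b history now [(14, 0)])
Read results in order: ['22', '8', '3', 'NONE', '3', 'NONE', '20', '20', '3', '3', 'NONE', '17']
NONE count = 3

Answer: 3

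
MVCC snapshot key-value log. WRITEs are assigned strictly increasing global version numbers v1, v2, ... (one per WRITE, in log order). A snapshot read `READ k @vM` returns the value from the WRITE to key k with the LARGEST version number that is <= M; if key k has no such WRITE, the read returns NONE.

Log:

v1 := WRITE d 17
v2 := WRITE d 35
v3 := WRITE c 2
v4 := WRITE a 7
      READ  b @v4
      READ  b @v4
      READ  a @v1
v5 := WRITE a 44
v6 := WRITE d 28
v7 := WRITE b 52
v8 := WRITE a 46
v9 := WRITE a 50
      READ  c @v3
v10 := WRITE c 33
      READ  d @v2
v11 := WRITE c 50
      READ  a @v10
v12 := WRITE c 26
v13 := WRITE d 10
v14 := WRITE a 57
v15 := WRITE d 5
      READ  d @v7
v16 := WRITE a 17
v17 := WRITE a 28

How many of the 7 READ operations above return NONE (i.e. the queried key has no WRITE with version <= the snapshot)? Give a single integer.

Answer: 3

Derivation:
v1: WRITE d=17  (d history now [(1, 17)])
v2: WRITE d=35  (d history now [(1, 17), (2, 35)])
v3: WRITE c=2  (c history now [(3, 2)])
v4: WRITE a=7  (a history now [(4, 7)])
READ b @v4: history=[] -> no version <= 4 -> NONE
READ b @v4: history=[] -> no version <= 4 -> NONE
READ a @v1: history=[(4, 7)] -> no version <= 1 -> NONE
v5: WRITE a=44  (a history now [(4, 7), (5, 44)])
v6: WRITE d=28  (d history now [(1, 17), (2, 35), (6, 28)])
v7: WRITE b=52  (b history now [(7, 52)])
v8: WRITE a=46  (a history now [(4, 7), (5, 44), (8, 46)])
v9: WRITE a=50  (a history now [(4, 7), (5, 44), (8, 46), (9, 50)])
READ c @v3: history=[(3, 2)] -> pick v3 -> 2
v10: WRITE c=33  (c history now [(3, 2), (10, 33)])
READ d @v2: history=[(1, 17), (2, 35), (6, 28)] -> pick v2 -> 35
v11: WRITE c=50  (c history now [(3, 2), (10, 33), (11, 50)])
READ a @v10: history=[(4, 7), (5, 44), (8, 46), (9, 50)] -> pick v9 -> 50
v12: WRITE c=26  (c history now [(3, 2), (10, 33), (11, 50), (12, 26)])
v13: WRITE d=10  (d history now [(1, 17), (2, 35), (6, 28), (13, 10)])
v14: WRITE a=57  (a history now [(4, 7), (5, 44), (8, 46), (9, 50), (14, 57)])
v15: WRITE d=5  (d history now [(1, 17), (2, 35), (6, 28), (13, 10), (15, 5)])
READ d @v7: history=[(1, 17), (2, 35), (6, 28), (13, 10), (15, 5)] -> pick v6 -> 28
v16: WRITE a=17  (a history now [(4, 7), (5, 44), (8, 46), (9, 50), (14, 57), (16, 17)])
v17: WRITE a=28  (a history now [(4, 7), (5, 44), (8, 46), (9, 50), (14, 57), (16, 17), (17, 28)])
Read results in order: ['NONE', 'NONE', 'NONE', '2', '35', '50', '28']
NONE count = 3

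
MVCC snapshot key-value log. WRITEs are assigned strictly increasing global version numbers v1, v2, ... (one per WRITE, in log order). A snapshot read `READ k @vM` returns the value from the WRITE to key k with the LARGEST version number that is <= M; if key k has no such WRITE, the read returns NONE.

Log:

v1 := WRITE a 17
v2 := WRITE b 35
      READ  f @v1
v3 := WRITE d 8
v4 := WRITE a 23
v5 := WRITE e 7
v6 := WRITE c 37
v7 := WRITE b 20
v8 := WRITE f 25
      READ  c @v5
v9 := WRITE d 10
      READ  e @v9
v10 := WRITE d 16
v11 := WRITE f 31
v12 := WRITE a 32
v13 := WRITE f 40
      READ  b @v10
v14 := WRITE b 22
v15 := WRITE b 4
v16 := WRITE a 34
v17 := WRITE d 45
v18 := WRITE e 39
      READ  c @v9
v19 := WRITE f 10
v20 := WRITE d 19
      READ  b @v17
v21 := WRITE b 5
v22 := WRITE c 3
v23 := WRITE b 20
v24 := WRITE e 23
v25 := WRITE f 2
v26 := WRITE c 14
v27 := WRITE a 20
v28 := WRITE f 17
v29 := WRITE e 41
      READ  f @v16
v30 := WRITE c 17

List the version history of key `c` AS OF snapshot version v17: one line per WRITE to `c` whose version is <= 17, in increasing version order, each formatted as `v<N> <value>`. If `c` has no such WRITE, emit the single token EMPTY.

Scan writes for key=c with version <= 17:
  v1 WRITE a 17 -> skip
  v2 WRITE b 35 -> skip
  v3 WRITE d 8 -> skip
  v4 WRITE a 23 -> skip
  v5 WRITE e 7 -> skip
  v6 WRITE c 37 -> keep
  v7 WRITE b 20 -> skip
  v8 WRITE f 25 -> skip
  v9 WRITE d 10 -> skip
  v10 WRITE d 16 -> skip
  v11 WRITE f 31 -> skip
  v12 WRITE a 32 -> skip
  v13 WRITE f 40 -> skip
  v14 WRITE b 22 -> skip
  v15 WRITE b 4 -> skip
  v16 WRITE a 34 -> skip
  v17 WRITE d 45 -> skip
  v18 WRITE e 39 -> skip
  v19 WRITE f 10 -> skip
  v20 WRITE d 19 -> skip
  v21 WRITE b 5 -> skip
  v22 WRITE c 3 -> drop (> snap)
  v23 WRITE b 20 -> skip
  v24 WRITE e 23 -> skip
  v25 WRITE f 2 -> skip
  v26 WRITE c 14 -> drop (> snap)
  v27 WRITE a 20 -> skip
  v28 WRITE f 17 -> skip
  v29 WRITE e 41 -> skip
  v30 WRITE c 17 -> drop (> snap)
Collected: [(6, 37)]

Answer: v6 37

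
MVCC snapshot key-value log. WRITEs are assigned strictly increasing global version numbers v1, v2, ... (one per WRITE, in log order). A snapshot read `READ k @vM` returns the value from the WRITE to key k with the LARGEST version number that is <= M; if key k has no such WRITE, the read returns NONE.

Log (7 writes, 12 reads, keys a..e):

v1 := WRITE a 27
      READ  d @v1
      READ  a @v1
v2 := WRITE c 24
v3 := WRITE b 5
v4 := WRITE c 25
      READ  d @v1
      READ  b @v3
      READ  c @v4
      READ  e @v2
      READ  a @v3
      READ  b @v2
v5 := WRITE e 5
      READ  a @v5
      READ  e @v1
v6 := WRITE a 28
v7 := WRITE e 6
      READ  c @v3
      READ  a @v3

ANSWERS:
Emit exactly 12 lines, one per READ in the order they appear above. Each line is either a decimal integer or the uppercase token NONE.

Answer: NONE
27
NONE
5
25
NONE
27
NONE
27
NONE
24
27

Derivation:
v1: WRITE a=27  (a history now [(1, 27)])
READ d @v1: history=[] -> no version <= 1 -> NONE
READ a @v1: history=[(1, 27)] -> pick v1 -> 27
v2: WRITE c=24  (c history now [(2, 24)])
v3: WRITE b=5  (b history now [(3, 5)])
v4: WRITE c=25  (c history now [(2, 24), (4, 25)])
READ d @v1: history=[] -> no version <= 1 -> NONE
READ b @v3: history=[(3, 5)] -> pick v3 -> 5
READ c @v4: history=[(2, 24), (4, 25)] -> pick v4 -> 25
READ e @v2: history=[] -> no version <= 2 -> NONE
READ a @v3: history=[(1, 27)] -> pick v1 -> 27
READ b @v2: history=[(3, 5)] -> no version <= 2 -> NONE
v5: WRITE e=5  (e history now [(5, 5)])
READ a @v5: history=[(1, 27)] -> pick v1 -> 27
READ e @v1: history=[(5, 5)] -> no version <= 1 -> NONE
v6: WRITE a=28  (a history now [(1, 27), (6, 28)])
v7: WRITE e=6  (e history now [(5, 5), (7, 6)])
READ c @v3: history=[(2, 24), (4, 25)] -> pick v2 -> 24
READ a @v3: history=[(1, 27), (6, 28)] -> pick v1 -> 27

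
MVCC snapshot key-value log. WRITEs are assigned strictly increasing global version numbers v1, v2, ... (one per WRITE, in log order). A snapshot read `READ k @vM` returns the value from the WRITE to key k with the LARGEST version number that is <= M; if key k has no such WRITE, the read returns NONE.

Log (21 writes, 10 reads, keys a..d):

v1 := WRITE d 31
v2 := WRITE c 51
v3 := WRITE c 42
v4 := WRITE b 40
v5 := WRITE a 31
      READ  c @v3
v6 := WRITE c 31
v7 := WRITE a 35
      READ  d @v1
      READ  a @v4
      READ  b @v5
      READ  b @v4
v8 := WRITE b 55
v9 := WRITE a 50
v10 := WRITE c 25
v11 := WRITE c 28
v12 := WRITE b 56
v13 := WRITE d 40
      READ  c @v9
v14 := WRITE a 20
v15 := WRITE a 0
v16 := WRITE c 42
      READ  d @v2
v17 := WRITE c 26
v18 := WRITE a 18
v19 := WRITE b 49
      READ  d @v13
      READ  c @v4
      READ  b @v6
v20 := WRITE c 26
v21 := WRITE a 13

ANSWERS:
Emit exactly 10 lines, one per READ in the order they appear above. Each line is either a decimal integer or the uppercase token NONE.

v1: WRITE d=31  (d history now [(1, 31)])
v2: WRITE c=51  (c history now [(2, 51)])
v3: WRITE c=42  (c history now [(2, 51), (3, 42)])
v4: WRITE b=40  (b history now [(4, 40)])
v5: WRITE a=31  (a history now [(5, 31)])
READ c @v3: history=[(2, 51), (3, 42)] -> pick v3 -> 42
v6: WRITE c=31  (c history now [(2, 51), (3, 42), (6, 31)])
v7: WRITE a=35  (a history now [(5, 31), (7, 35)])
READ d @v1: history=[(1, 31)] -> pick v1 -> 31
READ a @v4: history=[(5, 31), (7, 35)] -> no version <= 4 -> NONE
READ b @v5: history=[(4, 40)] -> pick v4 -> 40
READ b @v4: history=[(4, 40)] -> pick v4 -> 40
v8: WRITE b=55  (b history now [(4, 40), (8, 55)])
v9: WRITE a=50  (a history now [(5, 31), (7, 35), (9, 50)])
v10: WRITE c=25  (c history now [(2, 51), (3, 42), (6, 31), (10, 25)])
v11: WRITE c=28  (c history now [(2, 51), (3, 42), (6, 31), (10, 25), (11, 28)])
v12: WRITE b=56  (b history now [(4, 40), (8, 55), (12, 56)])
v13: WRITE d=40  (d history now [(1, 31), (13, 40)])
READ c @v9: history=[(2, 51), (3, 42), (6, 31), (10, 25), (11, 28)] -> pick v6 -> 31
v14: WRITE a=20  (a history now [(5, 31), (7, 35), (9, 50), (14, 20)])
v15: WRITE a=0  (a history now [(5, 31), (7, 35), (9, 50), (14, 20), (15, 0)])
v16: WRITE c=42  (c history now [(2, 51), (3, 42), (6, 31), (10, 25), (11, 28), (16, 42)])
READ d @v2: history=[(1, 31), (13, 40)] -> pick v1 -> 31
v17: WRITE c=26  (c history now [(2, 51), (3, 42), (6, 31), (10, 25), (11, 28), (16, 42), (17, 26)])
v18: WRITE a=18  (a history now [(5, 31), (7, 35), (9, 50), (14, 20), (15, 0), (18, 18)])
v19: WRITE b=49  (b history now [(4, 40), (8, 55), (12, 56), (19, 49)])
READ d @v13: history=[(1, 31), (13, 40)] -> pick v13 -> 40
READ c @v4: history=[(2, 51), (3, 42), (6, 31), (10, 25), (11, 28), (16, 42), (17, 26)] -> pick v3 -> 42
READ b @v6: history=[(4, 40), (8, 55), (12, 56), (19, 49)] -> pick v4 -> 40
v20: WRITE c=26  (c history now [(2, 51), (3, 42), (6, 31), (10, 25), (11, 28), (16, 42), (17, 26), (20, 26)])
v21: WRITE a=13  (a history now [(5, 31), (7, 35), (9, 50), (14, 20), (15, 0), (18, 18), (21, 13)])

Answer: 42
31
NONE
40
40
31
31
40
42
40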